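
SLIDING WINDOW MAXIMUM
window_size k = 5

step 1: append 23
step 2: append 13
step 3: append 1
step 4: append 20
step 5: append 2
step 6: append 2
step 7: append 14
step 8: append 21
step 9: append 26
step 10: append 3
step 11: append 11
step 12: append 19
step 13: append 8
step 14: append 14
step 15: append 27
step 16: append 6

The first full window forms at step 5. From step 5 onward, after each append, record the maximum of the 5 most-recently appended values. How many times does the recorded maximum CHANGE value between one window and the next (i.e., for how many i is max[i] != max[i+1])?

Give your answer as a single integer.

step 1: append 23 -> window=[23] (not full yet)
step 2: append 13 -> window=[23, 13] (not full yet)
step 3: append 1 -> window=[23, 13, 1] (not full yet)
step 4: append 20 -> window=[23, 13, 1, 20] (not full yet)
step 5: append 2 -> window=[23, 13, 1, 20, 2] -> max=23
step 6: append 2 -> window=[13, 1, 20, 2, 2] -> max=20
step 7: append 14 -> window=[1, 20, 2, 2, 14] -> max=20
step 8: append 21 -> window=[20, 2, 2, 14, 21] -> max=21
step 9: append 26 -> window=[2, 2, 14, 21, 26] -> max=26
step 10: append 3 -> window=[2, 14, 21, 26, 3] -> max=26
step 11: append 11 -> window=[14, 21, 26, 3, 11] -> max=26
step 12: append 19 -> window=[21, 26, 3, 11, 19] -> max=26
step 13: append 8 -> window=[26, 3, 11, 19, 8] -> max=26
step 14: append 14 -> window=[3, 11, 19, 8, 14] -> max=19
step 15: append 27 -> window=[11, 19, 8, 14, 27] -> max=27
step 16: append 6 -> window=[19, 8, 14, 27, 6] -> max=27
Recorded maximums: 23 20 20 21 26 26 26 26 26 19 27 27
Changes between consecutive maximums: 5

Answer: 5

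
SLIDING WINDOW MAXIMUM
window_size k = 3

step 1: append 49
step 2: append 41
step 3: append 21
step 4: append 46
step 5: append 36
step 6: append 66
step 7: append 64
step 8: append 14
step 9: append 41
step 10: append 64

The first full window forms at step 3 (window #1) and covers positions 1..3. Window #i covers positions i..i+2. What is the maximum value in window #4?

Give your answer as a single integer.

step 1: append 49 -> window=[49] (not full yet)
step 2: append 41 -> window=[49, 41] (not full yet)
step 3: append 21 -> window=[49, 41, 21] -> max=49
step 4: append 46 -> window=[41, 21, 46] -> max=46
step 5: append 36 -> window=[21, 46, 36] -> max=46
step 6: append 66 -> window=[46, 36, 66] -> max=66
Window #4 max = 66

Answer: 66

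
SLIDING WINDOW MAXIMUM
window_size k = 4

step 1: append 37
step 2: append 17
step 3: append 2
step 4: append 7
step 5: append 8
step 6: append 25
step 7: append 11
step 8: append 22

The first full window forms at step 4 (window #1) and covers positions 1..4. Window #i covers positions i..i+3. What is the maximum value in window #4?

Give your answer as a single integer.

Answer: 25

Derivation:
step 1: append 37 -> window=[37] (not full yet)
step 2: append 17 -> window=[37, 17] (not full yet)
step 3: append 2 -> window=[37, 17, 2] (not full yet)
step 4: append 7 -> window=[37, 17, 2, 7] -> max=37
step 5: append 8 -> window=[17, 2, 7, 8] -> max=17
step 6: append 25 -> window=[2, 7, 8, 25] -> max=25
step 7: append 11 -> window=[7, 8, 25, 11] -> max=25
Window #4 max = 25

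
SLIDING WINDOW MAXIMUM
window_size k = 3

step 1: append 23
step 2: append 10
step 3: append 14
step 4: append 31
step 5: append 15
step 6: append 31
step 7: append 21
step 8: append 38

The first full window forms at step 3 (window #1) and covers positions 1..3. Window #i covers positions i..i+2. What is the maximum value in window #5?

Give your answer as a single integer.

step 1: append 23 -> window=[23] (not full yet)
step 2: append 10 -> window=[23, 10] (not full yet)
step 3: append 14 -> window=[23, 10, 14] -> max=23
step 4: append 31 -> window=[10, 14, 31] -> max=31
step 5: append 15 -> window=[14, 31, 15] -> max=31
step 6: append 31 -> window=[31, 15, 31] -> max=31
step 7: append 21 -> window=[15, 31, 21] -> max=31
Window #5 max = 31

Answer: 31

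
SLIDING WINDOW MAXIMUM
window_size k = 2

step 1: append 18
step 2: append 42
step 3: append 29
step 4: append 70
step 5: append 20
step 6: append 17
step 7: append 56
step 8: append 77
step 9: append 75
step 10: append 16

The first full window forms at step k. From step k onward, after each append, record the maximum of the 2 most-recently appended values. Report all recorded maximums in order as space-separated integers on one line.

Answer: 42 42 70 70 20 56 77 77 75

Derivation:
step 1: append 18 -> window=[18] (not full yet)
step 2: append 42 -> window=[18, 42] -> max=42
step 3: append 29 -> window=[42, 29] -> max=42
step 4: append 70 -> window=[29, 70] -> max=70
step 5: append 20 -> window=[70, 20] -> max=70
step 6: append 17 -> window=[20, 17] -> max=20
step 7: append 56 -> window=[17, 56] -> max=56
step 8: append 77 -> window=[56, 77] -> max=77
step 9: append 75 -> window=[77, 75] -> max=77
step 10: append 16 -> window=[75, 16] -> max=75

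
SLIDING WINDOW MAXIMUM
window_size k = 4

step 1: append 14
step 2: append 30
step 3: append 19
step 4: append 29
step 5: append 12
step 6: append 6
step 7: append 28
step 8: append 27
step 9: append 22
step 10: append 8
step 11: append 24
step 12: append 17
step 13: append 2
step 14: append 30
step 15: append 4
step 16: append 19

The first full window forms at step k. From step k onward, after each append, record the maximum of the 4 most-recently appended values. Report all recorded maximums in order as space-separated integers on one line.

step 1: append 14 -> window=[14] (not full yet)
step 2: append 30 -> window=[14, 30] (not full yet)
step 3: append 19 -> window=[14, 30, 19] (not full yet)
step 4: append 29 -> window=[14, 30, 19, 29] -> max=30
step 5: append 12 -> window=[30, 19, 29, 12] -> max=30
step 6: append 6 -> window=[19, 29, 12, 6] -> max=29
step 7: append 28 -> window=[29, 12, 6, 28] -> max=29
step 8: append 27 -> window=[12, 6, 28, 27] -> max=28
step 9: append 22 -> window=[6, 28, 27, 22] -> max=28
step 10: append 8 -> window=[28, 27, 22, 8] -> max=28
step 11: append 24 -> window=[27, 22, 8, 24] -> max=27
step 12: append 17 -> window=[22, 8, 24, 17] -> max=24
step 13: append 2 -> window=[8, 24, 17, 2] -> max=24
step 14: append 30 -> window=[24, 17, 2, 30] -> max=30
step 15: append 4 -> window=[17, 2, 30, 4] -> max=30
step 16: append 19 -> window=[2, 30, 4, 19] -> max=30

Answer: 30 30 29 29 28 28 28 27 24 24 30 30 30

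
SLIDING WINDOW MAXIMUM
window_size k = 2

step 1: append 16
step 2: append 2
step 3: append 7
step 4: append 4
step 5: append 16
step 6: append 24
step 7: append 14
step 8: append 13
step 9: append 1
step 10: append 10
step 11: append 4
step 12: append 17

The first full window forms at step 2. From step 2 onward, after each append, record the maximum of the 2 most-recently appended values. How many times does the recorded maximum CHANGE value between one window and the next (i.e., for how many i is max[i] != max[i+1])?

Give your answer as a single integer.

step 1: append 16 -> window=[16] (not full yet)
step 2: append 2 -> window=[16, 2] -> max=16
step 3: append 7 -> window=[2, 7] -> max=7
step 4: append 4 -> window=[7, 4] -> max=7
step 5: append 16 -> window=[4, 16] -> max=16
step 6: append 24 -> window=[16, 24] -> max=24
step 7: append 14 -> window=[24, 14] -> max=24
step 8: append 13 -> window=[14, 13] -> max=14
step 9: append 1 -> window=[13, 1] -> max=13
step 10: append 10 -> window=[1, 10] -> max=10
step 11: append 4 -> window=[10, 4] -> max=10
step 12: append 17 -> window=[4, 17] -> max=17
Recorded maximums: 16 7 7 16 24 24 14 13 10 10 17
Changes between consecutive maximums: 7

Answer: 7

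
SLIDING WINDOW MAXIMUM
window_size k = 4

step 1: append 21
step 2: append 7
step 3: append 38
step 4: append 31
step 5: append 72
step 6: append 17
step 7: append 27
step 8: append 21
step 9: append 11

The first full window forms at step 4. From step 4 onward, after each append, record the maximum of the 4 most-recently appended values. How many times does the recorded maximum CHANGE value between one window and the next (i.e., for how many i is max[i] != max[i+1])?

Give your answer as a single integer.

step 1: append 21 -> window=[21] (not full yet)
step 2: append 7 -> window=[21, 7] (not full yet)
step 3: append 38 -> window=[21, 7, 38] (not full yet)
step 4: append 31 -> window=[21, 7, 38, 31] -> max=38
step 5: append 72 -> window=[7, 38, 31, 72] -> max=72
step 6: append 17 -> window=[38, 31, 72, 17] -> max=72
step 7: append 27 -> window=[31, 72, 17, 27] -> max=72
step 8: append 21 -> window=[72, 17, 27, 21] -> max=72
step 9: append 11 -> window=[17, 27, 21, 11] -> max=27
Recorded maximums: 38 72 72 72 72 27
Changes between consecutive maximums: 2

Answer: 2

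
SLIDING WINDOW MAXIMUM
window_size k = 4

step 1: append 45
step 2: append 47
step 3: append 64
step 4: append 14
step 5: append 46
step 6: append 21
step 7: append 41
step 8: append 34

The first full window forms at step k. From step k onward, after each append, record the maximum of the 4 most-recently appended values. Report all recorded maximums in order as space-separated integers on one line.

Answer: 64 64 64 46 46

Derivation:
step 1: append 45 -> window=[45] (not full yet)
step 2: append 47 -> window=[45, 47] (not full yet)
step 3: append 64 -> window=[45, 47, 64] (not full yet)
step 4: append 14 -> window=[45, 47, 64, 14] -> max=64
step 5: append 46 -> window=[47, 64, 14, 46] -> max=64
step 6: append 21 -> window=[64, 14, 46, 21] -> max=64
step 7: append 41 -> window=[14, 46, 21, 41] -> max=46
step 8: append 34 -> window=[46, 21, 41, 34] -> max=46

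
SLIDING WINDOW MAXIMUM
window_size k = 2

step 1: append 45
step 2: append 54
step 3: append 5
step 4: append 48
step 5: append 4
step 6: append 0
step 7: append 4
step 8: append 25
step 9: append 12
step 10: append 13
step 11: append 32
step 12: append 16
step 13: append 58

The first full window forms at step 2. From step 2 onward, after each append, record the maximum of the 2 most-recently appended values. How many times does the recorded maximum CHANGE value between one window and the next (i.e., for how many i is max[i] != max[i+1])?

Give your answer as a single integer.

step 1: append 45 -> window=[45] (not full yet)
step 2: append 54 -> window=[45, 54] -> max=54
step 3: append 5 -> window=[54, 5] -> max=54
step 4: append 48 -> window=[5, 48] -> max=48
step 5: append 4 -> window=[48, 4] -> max=48
step 6: append 0 -> window=[4, 0] -> max=4
step 7: append 4 -> window=[0, 4] -> max=4
step 8: append 25 -> window=[4, 25] -> max=25
step 9: append 12 -> window=[25, 12] -> max=25
step 10: append 13 -> window=[12, 13] -> max=13
step 11: append 32 -> window=[13, 32] -> max=32
step 12: append 16 -> window=[32, 16] -> max=32
step 13: append 58 -> window=[16, 58] -> max=58
Recorded maximums: 54 54 48 48 4 4 25 25 13 32 32 58
Changes between consecutive maximums: 6

Answer: 6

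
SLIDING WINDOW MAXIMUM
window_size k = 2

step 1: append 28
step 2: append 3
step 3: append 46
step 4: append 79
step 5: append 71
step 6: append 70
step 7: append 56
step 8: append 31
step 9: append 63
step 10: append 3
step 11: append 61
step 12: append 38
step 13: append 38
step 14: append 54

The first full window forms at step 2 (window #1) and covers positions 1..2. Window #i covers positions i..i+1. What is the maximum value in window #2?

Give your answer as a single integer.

step 1: append 28 -> window=[28] (not full yet)
step 2: append 3 -> window=[28, 3] -> max=28
step 3: append 46 -> window=[3, 46] -> max=46
Window #2 max = 46

Answer: 46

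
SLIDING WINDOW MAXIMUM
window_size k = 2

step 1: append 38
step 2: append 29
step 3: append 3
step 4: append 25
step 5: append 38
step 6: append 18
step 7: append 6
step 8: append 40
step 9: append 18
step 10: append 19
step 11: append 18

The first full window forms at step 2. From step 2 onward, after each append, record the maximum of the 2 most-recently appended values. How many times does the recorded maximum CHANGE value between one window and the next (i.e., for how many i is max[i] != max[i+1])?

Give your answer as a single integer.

Answer: 6

Derivation:
step 1: append 38 -> window=[38] (not full yet)
step 2: append 29 -> window=[38, 29] -> max=38
step 3: append 3 -> window=[29, 3] -> max=29
step 4: append 25 -> window=[3, 25] -> max=25
step 5: append 38 -> window=[25, 38] -> max=38
step 6: append 18 -> window=[38, 18] -> max=38
step 7: append 6 -> window=[18, 6] -> max=18
step 8: append 40 -> window=[6, 40] -> max=40
step 9: append 18 -> window=[40, 18] -> max=40
step 10: append 19 -> window=[18, 19] -> max=19
step 11: append 18 -> window=[19, 18] -> max=19
Recorded maximums: 38 29 25 38 38 18 40 40 19 19
Changes between consecutive maximums: 6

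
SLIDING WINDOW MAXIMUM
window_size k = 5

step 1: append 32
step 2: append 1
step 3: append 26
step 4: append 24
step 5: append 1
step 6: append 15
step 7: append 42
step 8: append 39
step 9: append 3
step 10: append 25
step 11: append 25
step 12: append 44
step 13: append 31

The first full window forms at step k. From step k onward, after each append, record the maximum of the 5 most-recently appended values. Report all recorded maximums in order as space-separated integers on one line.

step 1: append 32 -> window=[32] (not full yet)
step 2: append 1 -> window=[32, 1] (not full yet)
step 3: append 26 -> window=[32, 1, 26] (not full yet)
step 4: append 24 -> window=[32, 1, 26, 24] (not full yet)
step 5: append 1 -> window=[32, 1, 26, 24, 1] -> max=32
step 6: append 15 -> window=[1, 26, 24, 1, 15] -> max=26
step 7: append 42 -> window=[26, 24, 1, 15, 42] -> max=42
step 8: append 39 -> window=[24, 1, 15, 42, 39] -> max=42
step 9: append 3 -> window=[1, 15, 42, 39, 3] -> max=42
step 10: append 25 -> window=[15, 42, 39, 3, 25] -> max=42
step 11: append 25 -> window=[42, 39, 3, 25, 25] -> max=42
step 12: append 44 -> window=[39, 3, 25, 25, 44] -> max=44
step 13: append 31 -> window=[3, 25, 25, 44, 31] -> max=44

Answer: 32 26 42 42 42 42 42 44 44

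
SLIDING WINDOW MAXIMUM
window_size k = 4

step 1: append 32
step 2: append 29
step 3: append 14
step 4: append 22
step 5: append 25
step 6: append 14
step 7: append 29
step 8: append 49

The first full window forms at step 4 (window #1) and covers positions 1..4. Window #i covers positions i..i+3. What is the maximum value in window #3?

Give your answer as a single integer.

Answer: 25

Derivation:
step 1: append 32 -> window=[32] (not full yet)
step 2: append 29 -> window=[32, 29] (not full yet)
step 3: append 14 -> window=[32, 29, 14] (not full yet)
step 4: append 22 -> window=[32, 29, 14, 22] -> max=32
step 5: append 25 -> window=[29, 14, 22, 25] -> max=29
step 6: append 14 -> window=[14, 22, 25, 14] -> max=25
Window #3 max = 25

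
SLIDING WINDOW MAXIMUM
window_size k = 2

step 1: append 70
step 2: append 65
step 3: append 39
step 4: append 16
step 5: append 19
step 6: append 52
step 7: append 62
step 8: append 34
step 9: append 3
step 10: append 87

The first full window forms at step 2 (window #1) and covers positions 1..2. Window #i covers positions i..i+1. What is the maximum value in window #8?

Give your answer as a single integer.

step 1: append 70 -> window=[70] (not full yet)
step 2: append 65 -> window=[70, 65] -> max=70
step 3: append 39 -> window=[65, 39] -> max=65
step 4: append 16 -> window=[39, 16] -> max=39
step 5: append 19 -> window=[16, 19] -> max=19
step 6: append 52 -> window=[19, 52] -> max=52
step 7: append 62 -> window=[52, 62] -> max=62
step 8: append 34 -> window=[62, 34] -> max=62
step 9: append 3 -> window=[34, 3] -> max=34
Window #8 max = 34

Answer: 34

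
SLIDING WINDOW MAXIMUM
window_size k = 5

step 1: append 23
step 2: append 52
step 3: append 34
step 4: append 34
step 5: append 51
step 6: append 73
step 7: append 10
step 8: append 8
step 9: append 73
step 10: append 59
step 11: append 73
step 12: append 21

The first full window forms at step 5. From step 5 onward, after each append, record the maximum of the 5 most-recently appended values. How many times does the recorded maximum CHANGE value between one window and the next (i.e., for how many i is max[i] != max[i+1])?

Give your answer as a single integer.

step 1: append 23 -> window=[23] (not full yet)
step 2: append 52 -> window=[23, 52] (not full yet)
step 3: append 34 -> window=[23, 52, 34] (not full yet)
step 4: append 34 -> window=[23, 52, 34, 34] (not full yet)
step 5: append 51 -> window=[23, 52, 34, 34, 51] -> max=52
step 6: append 73 -> window=[52, 34, 34, 51, 73] -> max=73
step 7: append 10 -> window=[34, 34, 51, 73, 10] -> max=73
step 8: append 8 -> window=[34, 51, 73, 10, 8] -> max=73
step 9: append 73 -> window=[51, 73, 10, 8, 73] -> max=73
step 10: append 59 -> window=[73, 10, 8, 73, 59] -> max=73
step 11: append 73 -> window=[10, 8, 73, 59, 73] -> max=73
step 12: append 21 -> window=[8, 73, 59, 73, 21] -> max=73
Recorded maximums: 52 73 73 73 73 73 73 73
Changes between consecutive maximums: 1

Answer: 1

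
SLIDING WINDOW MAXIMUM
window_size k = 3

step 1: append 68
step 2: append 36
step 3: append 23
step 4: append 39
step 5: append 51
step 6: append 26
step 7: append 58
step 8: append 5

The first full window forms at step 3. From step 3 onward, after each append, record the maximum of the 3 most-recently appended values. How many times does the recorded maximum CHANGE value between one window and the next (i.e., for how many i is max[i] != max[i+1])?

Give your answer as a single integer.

Answer: 3

Derivation:
step 1: append 68 -> window=[68] (not full yet)
step 2: append 36 -> window=[68, 36] (not full yet)
step 3: append 23 -> window=[68, 36, 23] -> max=68
step 4: append 39 -> window=[36, 23, 39] -> max=39
step 5: append 51 -> window=[23, 39, 51] -> max=51
step 6: append 26 -> window=[39, 51, 26] -> max=51
step 7: append 58 -> window=[51, 26, 58] -> max=58
step 8: append 5 -> window=[26, 58, 5] -> max=58
Recorded maximums: 68 39 51 51 58 58
Changes between consecutive maximums: 3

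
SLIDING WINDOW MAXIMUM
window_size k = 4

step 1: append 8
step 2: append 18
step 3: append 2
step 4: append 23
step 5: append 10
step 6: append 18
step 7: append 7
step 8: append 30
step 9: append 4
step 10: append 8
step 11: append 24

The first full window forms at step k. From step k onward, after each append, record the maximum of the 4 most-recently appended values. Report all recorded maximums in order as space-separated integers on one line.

step 1: append 8 -> window=[8] (not full yet)
step 2: append 18 -> window=[8, 18] (not full yet)
step 3: append 2 -> window=[8, 18, 2] (not full yet)
step 4: append 23 -> window=[8, 18, 2, 23] -> max=23
step 5: append 10 -> window=[18, 2, 23, 10] -> max=23
step 6: append 18 -> window=[2, 23, 10, 18] -> max=23
step 7: append 7 -> window=[23, 10, 18, 7] -> max=23
step 8: append 30 -> window=[10, 18, 7, 30] -> max=30
step 9: append 4 -> window=[18, 7, 30, 4] -> max=30
step 10: append 8 -> window=[7, 30, 4, 8] -> max=30
step 11: append 24 -> window=[30, 4, 8, 24] -> max=30

Answer: 23 23 23 23 30 30 30 30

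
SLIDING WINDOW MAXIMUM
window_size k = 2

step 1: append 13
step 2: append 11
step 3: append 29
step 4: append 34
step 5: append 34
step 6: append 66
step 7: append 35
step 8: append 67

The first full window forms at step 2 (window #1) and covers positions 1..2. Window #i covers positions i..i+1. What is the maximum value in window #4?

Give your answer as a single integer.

step 1: append 13 -> window=[13] (not full yet)
step 2: append 11 -> window=[13, 11] -> max=13
step 3: append 29 -> window=[11, 29] -> max=29
step 4: append 34 -> window=[29, 34] -> max=34
step 5: append 34 -> window=[34, 34] -> max=34
Window #4 max = 34

Answer: 34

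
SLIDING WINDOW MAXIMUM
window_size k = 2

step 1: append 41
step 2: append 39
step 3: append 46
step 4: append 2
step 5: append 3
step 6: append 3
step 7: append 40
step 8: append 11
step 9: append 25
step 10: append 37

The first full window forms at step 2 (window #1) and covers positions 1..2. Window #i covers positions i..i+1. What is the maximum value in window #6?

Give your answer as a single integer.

step 1: append 41 -> window=[41] (not full yet)
step 2: append 39 -> window=[41, 39] -> max=41
step 3: append 46 -> window=[39, 46] -> max=46
step 4: append 2 -> window=[46, 2] -> max=46
step 5: append 3 -> window=[2, 3] -> max=3
step 6: append 3 -> window=[3, 3] -> max=3
step 7: append 40 -> window=[3, 40] -> max=40
Window #6 max = 40

Answer: 40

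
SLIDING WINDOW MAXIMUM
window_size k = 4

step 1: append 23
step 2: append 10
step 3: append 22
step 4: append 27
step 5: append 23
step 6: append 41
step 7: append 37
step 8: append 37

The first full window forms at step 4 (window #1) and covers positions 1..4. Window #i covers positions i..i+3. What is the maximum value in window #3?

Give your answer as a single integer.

Answer: 41

Derivation:
step 1: append 23 -> window=[23] (not full yet)
step 2: append 10 -> window=[23, 10] (not full yet)
step 3: append 22 -> window=[23, 10, 22] (not full yet)
step 4: append 27 -> window=[23, 10, 22, 27] -> max=27
step 5: append 23 -> window=[10, 22, 27, 23] -> max=27
step 6: append 41 -> window=[22, 27, 23, 41] -> max=41
Window #3 max = 41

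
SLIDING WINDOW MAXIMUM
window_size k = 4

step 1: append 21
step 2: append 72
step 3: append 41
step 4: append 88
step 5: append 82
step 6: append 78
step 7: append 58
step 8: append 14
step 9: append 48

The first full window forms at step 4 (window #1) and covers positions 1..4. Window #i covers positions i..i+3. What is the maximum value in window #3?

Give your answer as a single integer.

step 1: append 21 -> window=[21] (not full yet)
step 2: append 72 -> window=[21, 72] (not full yet)
step 3: append 41 -> window=[21, 72, 41] (not full yet)
step 4: append 88 -> window=[21, 72, 41, 88] -> max=88
step 5: append 82 -> window=[72, 41, 88, 82] -> max=88
step 6: append 78 -> window=[41, 88, 82, 78] -> max=88
Window #3 max = 88

Answer: 88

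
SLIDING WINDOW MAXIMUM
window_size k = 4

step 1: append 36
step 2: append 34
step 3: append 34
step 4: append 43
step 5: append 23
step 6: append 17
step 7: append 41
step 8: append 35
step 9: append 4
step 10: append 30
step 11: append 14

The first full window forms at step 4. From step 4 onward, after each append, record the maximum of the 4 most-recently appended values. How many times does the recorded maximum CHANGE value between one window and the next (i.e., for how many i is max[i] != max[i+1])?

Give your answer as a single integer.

step 1: append 36 -> window=[36] (not full yet)
step 2: append 34 -> window=[36, 34] (not full yet)
step 3: append 34 -> window=[36, 34, 34] (not full yet)
step 4: append 43 -> window=[36, 34, 34, 43] -> max=43
step 5: append 23 -> window=[34, 34, 43, 23] -> max=43
step 6: append 17 -> window=[34, 43, 23, 17] -> max=43
step 7: append 41 -> window=[43, 23, 17, 41] -> max=43
step 8: append 35 -> window=[23, 17, 41, 35] -> max=41
step 9: append 4 -> window=[17, 41, 35, 4] -> max=41
step 10: append 30 -> window=[41, 35, 4, 30] -> max=41
step 11: append 14 -> window=[35, 4, 30, 14] -> max=35
Recorded maximums: 43 43 43 43 41 41 41 35
Changes between consecutive maximums: 2

Answer: 2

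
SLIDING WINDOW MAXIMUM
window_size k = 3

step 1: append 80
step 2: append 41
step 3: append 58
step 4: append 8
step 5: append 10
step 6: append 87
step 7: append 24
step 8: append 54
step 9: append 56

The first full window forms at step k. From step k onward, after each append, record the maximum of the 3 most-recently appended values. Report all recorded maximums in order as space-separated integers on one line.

Answer: 80 58 58 87 87 87 56

Derivation:
step 1: append 80 -> window=[80] (not full yet)
step 2: append 41 -> window=[80, 41] (not full yet)
step 3: append 58 -> window=[80, 41, 58] -> max=80
step 4: append 8 -> window=[41, 58, 8] -> max=58
step 5: append 10 -> window=[58, 8, 10] -> max=58
step 6: append 87 -> window=[8, 10, 87] -> max=87
step 7: append 24 -> window=[10, 87, 24] -> max=87
step 8: append 54 -> window=[87, 24, 54] -> max=87
step 9: append 56 -> window=[24, 54, 56] -> max=56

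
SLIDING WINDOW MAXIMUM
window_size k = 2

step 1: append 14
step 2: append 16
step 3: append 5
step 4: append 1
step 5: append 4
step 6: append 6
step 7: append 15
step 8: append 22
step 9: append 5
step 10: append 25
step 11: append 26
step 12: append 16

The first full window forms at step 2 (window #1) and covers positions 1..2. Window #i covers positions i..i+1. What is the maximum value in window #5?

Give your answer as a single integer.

step 1: append 14 -> window=[14] (not full yet)
step 2: append 16 -> window=[14, 16] -> max=16
step 3: append 5 -> window=[16, 5] -> max=16
step 4: append 1 -> window=[5, 1] -> max=5
step 5: append 4 -> window=[1, 4] -> max=4
step 6: append 6 -> window=[4, 6] -> max=6
Window #5 max = 6

Answer: 6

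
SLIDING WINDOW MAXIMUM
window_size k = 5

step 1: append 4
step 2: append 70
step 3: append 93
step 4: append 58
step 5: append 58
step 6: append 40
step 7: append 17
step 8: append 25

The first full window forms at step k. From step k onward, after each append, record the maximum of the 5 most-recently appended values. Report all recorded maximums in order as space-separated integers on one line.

step 1: append 4 -> window=[4] (not full yet)
step 2: append 70 -> window=[4, 70] (not full yet)
step 3: append 93 -> window=[4, 70, 93] (not full yet)
step 4: append 58 -> window=[4, 70, 93, 58] (not full yet)
step 5: append 58 -> window=[4, 70, 93, 58, 58] -> max=93
step 6: append 40 -> window=[70, 93, 58, 58, 40] -> max=93
step 7: append 17 -> window=[93, 58, 58, 40, 17] -> max=93
step 8: append 25 -> window=[58, 58, 40, 17, 25] -> max=58

Answer: 93 93 93 58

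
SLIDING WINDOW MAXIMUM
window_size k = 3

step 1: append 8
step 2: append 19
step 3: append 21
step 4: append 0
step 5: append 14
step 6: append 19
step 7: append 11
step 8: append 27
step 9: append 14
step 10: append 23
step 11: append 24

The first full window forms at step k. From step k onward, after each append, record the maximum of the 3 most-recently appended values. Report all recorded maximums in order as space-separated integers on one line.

Answer: 21 21 21 19 19 27 27 27 24

Derivation:
step 1: append 8 -> window=[8] (not full yet)
step 2: append 19 -> window=[8, 19] (not full yet)
step 3: append 21 -> window=[8, 19, 21] -> max=21
step 4: append 0 -> window=[19, 21, 0] -> max=21
step 5: append 14 -> window=[21, 0, 14] -> max=21
step 6: append 19 -> window=[0, 14, 19] -> max=19
step 7: append 11 -> window=[14, 19, 11] -> max=19
step 8: append 27 -> window=[19, 11, 27] -> max=27
step 9: append 14 -> window=[11, 27, 14] -> max=27
step 10: append 23 -> window=[27, 14, 23] -> max=27
step 11: append 24 -> window=[14, 23, 24] -> max=24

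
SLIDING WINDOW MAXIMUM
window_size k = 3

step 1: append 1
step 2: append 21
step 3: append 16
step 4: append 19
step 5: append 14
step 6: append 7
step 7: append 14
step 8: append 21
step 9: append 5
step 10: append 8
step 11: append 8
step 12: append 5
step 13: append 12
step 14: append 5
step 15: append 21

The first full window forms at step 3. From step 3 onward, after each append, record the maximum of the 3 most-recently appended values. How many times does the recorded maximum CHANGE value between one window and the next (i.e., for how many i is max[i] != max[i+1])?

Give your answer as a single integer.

Answer: 6

Derivation:
step 1: append 1 -> window=[1] (not full yet)
step 2: append 21 -> window=[1, 21] (not full yet)
step 3: append 16 -> window=[1, 21, 16] -> max=21
step 4: append 19 -> window=[21, 16, 19] -> max=21
step 5: append 14 -> window=[16, 19, 14] -> max=19
step 6: append 7 -> window=[19, 14, 7] -> max=19
step 7: append 14 -> window=[14, 7, 14] -> max=14
step 8: append 21 -> window=[7, 14, 21] -> max=21
step 9: append 5 -> window=[14, 21, 5] -> max=21
step 10: append 8 -> window=[21, 5, 8] -> max=21
step 11: append 8 -> window=[5, 8, 8] -> max=8
step 12: append 5 -> window=[8, 8, 5] -> max=8
step 13: append 12 -> window=[8, 5, 12] -> max=12
step 14: append 5 -> window=[5, 12, 5] -> max=12
step 15: append 21 -> window=[12, 5, 21] -> max=21
Recorded maximums: 21 21 19 19 14 21 21 21 8 8 12 12 21
Changes between consecutive maximums: 6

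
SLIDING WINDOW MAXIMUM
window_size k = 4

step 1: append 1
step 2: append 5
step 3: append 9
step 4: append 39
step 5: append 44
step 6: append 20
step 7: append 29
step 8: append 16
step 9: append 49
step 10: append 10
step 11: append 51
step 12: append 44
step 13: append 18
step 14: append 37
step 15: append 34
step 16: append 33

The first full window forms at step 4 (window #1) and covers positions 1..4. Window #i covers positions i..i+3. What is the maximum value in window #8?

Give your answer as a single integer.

Answer: 51

Derivation:
step 1: append 1 -> window=[1] (not full yet)
step 2: append 5 -> window=[1, 5] (not full yet)
step 3: append 9 -> window=[1, 5, 9] (not full yet)
step 4: append 39 -> window=[1, 5, 9, 39] -> max=39
step 5: append 44 -> window=[5, 9, 39, 44] -> max=44
step 6: append 20 -> window=[9, 39, 44, 20] -> max=44
step 7: append 29 -> window=[39, 44, 20, 29] -> max=44
step 8: append 16 -> window=[44, 20, 29, 16] -> max=44
step 9: append 49 -> window=[20, 29, 16, 49] -> max=49
step 10: append 10 -> window=[29, 16, 49, 10] -> max=49
step 11: append 51 -> window=[16, 49, 10, 51] -> max=51
Window #8 max = 51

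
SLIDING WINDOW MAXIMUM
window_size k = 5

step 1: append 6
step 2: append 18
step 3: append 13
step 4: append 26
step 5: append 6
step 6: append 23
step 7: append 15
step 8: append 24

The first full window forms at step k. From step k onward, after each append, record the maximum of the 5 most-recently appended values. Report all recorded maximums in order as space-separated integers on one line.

step 1: append 6 -> window=[6] (not full yet)
step 2: append 18 -> window=[6, 18] (not full yet)
step 3: append 13 -> window=[6, 18, 13] (not full yet)
step 4: append 26 -> window=[6, 18, 13, 26] (not full yet)
step 5: append 6 -> window=[6, 18, 13, 26, 6] -> max=26
step 6: append 23 -> window=[18, 13, 26, 6, 23] -> max=26
step 7: append 15 -> window=[13, 26, 6, 23, 15] -> max=26
step 8: append 24 -> window=[26, 6, 23, 15, 24] -> max=26

Answer: 26 26 26 26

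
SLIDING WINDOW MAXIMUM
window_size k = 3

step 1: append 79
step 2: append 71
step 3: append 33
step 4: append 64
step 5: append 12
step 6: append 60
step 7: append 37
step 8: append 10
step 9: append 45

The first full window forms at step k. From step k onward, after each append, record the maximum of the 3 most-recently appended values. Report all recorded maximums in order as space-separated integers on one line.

Answer: 79 71 64 64 60 60 45

Derivation:
step 1: append 79 -> window=[79] (not full yet)
step 2: append 71 -> window=[79, 71] (not full yet)
step 3: append 33 -> window=[79, 71, 33] -> max=79
step 4: append 64 -> window=[71, 33, 64] -> max=71
step 5: append 12 -> window=[33, 64, 12] -> max=64
step 6: append 60 -> window=[64, 12, 60] -> max=64
step 7: append 37 -> window=[12, 60, 37] -> max=60
step 8: append 10 -> window=[60, 37, 10] -> max=60
step 9: append 45 -> window=[37, 10, 45] -> max=45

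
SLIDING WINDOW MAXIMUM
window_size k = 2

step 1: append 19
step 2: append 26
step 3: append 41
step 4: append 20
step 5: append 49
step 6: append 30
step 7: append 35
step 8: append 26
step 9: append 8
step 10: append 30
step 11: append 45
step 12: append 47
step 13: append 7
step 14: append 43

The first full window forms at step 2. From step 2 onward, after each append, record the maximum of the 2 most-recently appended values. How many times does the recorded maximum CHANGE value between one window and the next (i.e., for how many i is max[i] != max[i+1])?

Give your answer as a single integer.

Answer: 8

Derivation:
step 1: append 19 -> window=[19] (not full yet)
step 2: append 26 -> window=[19, 26] -> max=26
step 3: append 41 -> window=[26, 41] -> max=41
step 4: append 20 -> window=[41, 20] -> max=41
step 5: append 49 -> window=[20, 49] -> max=49
step 6: append 30 -> window=[49, 30] -> max=49
step 7: append 35 -> window=[30, 35] -> max=35
step 8: append 26 -> window=[35, 26] -> max=35
step 9: append 8 -> window=[26, 8] -> max=26
step 10: append 30 -> window=[8, 30] -> max=30
step 11: append 45 -> window=[30, 45] -> max=45
step 12: append 47 -> window=[45, 47] -> max=47
step 13: append 7 -> window=[47, 7] -> max=47
step 14: append 43 -> window=[7, 43] -> max=43
Recorded maximums: 26 41 41 49 49 35 35 26 30 45 47 47 43
Changes between consecutive maximums: 8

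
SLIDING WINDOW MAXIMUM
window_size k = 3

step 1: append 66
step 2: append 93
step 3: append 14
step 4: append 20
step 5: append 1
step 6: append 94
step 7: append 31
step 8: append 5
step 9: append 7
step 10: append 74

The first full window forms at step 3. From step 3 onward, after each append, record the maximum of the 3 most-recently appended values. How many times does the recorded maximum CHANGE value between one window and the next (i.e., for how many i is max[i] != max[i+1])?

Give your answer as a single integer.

Answer: 4

Derivation:
step 1: append 66 -> window=[66] (not full yet)
step 2: append 93 -> window=[66, 93] (not full yet)
step 3: append 14 -> window=[66, 93, 14] -> max=93
step 4: append 20 -> window=[93, 14, 20] -> max=93
step 5: append 1 -> window=[14, 20, 1] -> max=20
step 6: append 94 -> window=[20, 1, 94] -> max=94
step 7: append 31 -> window=[1, 94, 31] -> max=94
step 8: append 5 -> window=[94, 31, 5] -> max=94
step 9: append 7 -> window=[31, 5, 7] -> max=31
step 10: append 74 -> window=[5, 7, 74] -> max=74
Recorded maximums: 93 93 20 94 94 94 31 74
Changes between consecutive maximums: 4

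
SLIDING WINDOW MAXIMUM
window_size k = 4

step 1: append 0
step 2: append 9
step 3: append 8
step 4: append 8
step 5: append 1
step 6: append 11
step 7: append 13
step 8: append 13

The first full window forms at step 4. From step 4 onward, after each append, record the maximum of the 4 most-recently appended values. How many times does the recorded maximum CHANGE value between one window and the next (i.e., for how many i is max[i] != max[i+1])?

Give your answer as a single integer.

step 1: append 0 -> window=[0] (not full yet)
step 2: append 9 -> window=[0, 9] (not full yet)
step 3: append 8 -> window=[0, 9, 8] (not full yet)
step 4: append 8 -> window=[0, 9, 8, 8] -> max=9
step 5: append 1 -> window=[9, 8, 8, 1] -> max=9
step 6: append 11 -> window=[8, 8, 1, 11] -> max=11
step 7: append 13 -> window=[8, 1, 11, 13] -> max=13
step 8: append 13 -> window=[1, 11, 13, 13] -> max=13
Recorded maximums: 9 9 11 13 13
Changes between consecutive maximums: 2

Answer: 2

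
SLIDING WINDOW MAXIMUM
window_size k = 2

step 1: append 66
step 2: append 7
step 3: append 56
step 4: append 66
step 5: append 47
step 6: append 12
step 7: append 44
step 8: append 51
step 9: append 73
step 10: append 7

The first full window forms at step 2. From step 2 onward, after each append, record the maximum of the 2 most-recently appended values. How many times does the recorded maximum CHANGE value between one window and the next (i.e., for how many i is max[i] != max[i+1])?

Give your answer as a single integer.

step 1: append 66 -> window=[66] (not full yet)
step 2: append 7 -> window=[66, 7] -> max=66
step 3: append 56 -> window=[7, 56] -> max=56
step 4: append 66 -> window=[56, 66] -> max=66
step 5: append 47 -> window=[66, 47] -> max=66
step 6: append 12 -> window=[47, 12] -> max=47
step 7: append 44 -> window=[12, 44] -> max=44
step 8: append 51 -> window=[44, 51] -> max=51
step 9: append 73 -> window=[51, 73] -> max=73
step 10: append 7 -> window=[73, 7] -> max=73
Recorded maximums: 66 56 66 66 47 44 51 73 73
Changes between consecutive maximums: 6

Answer: 6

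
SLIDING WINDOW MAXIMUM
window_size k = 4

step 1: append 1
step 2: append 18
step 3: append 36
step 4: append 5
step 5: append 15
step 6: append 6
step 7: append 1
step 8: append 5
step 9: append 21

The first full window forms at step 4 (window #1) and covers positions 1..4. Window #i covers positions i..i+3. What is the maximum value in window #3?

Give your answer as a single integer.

step 1: append 1 -> window=[1] (not full yet)
step 2: append 18 -> window=[1, 18] (not full yet)
step 3: append 36 -> window=[1, 18, 36] (not full yet)
step 4: append 5 -> window=[1, 18, 36, 5] -> max=36
step 5: append 15 -> window=[18, 36, 5, 15] -> max=36
step 6: append 6 -> window=[36, 5, 15, 6] -> max=36
Window #3 max = 36

Answer: 36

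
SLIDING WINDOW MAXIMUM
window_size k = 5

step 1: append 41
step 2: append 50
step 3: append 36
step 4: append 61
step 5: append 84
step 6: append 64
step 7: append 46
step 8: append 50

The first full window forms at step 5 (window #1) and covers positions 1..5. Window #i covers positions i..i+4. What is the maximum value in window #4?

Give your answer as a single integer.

Answer: 84

Derivation:
step 1: append 41 -> window=[41] (not full yet)
step 2: append 50 -> window=[41, 50] (not full yet)
step 3: append 36 -> window=[41, 50, 36] (not full yet)
step 4: append 61 -> window=[41, 50, 36, 61] (not full yet)
step 5: append 84 -> window=[41, 50, 36, 61, 84] -> max=84
step 6: append 64 -> window=[50, 36, 61, 84, 64] -> max=84
step 7: append 46 -> window=[36, 61, 84, 64, 46] -> max=84
step 8: append 50 -> window=[61, 84, 64, 46, 50] -> max=84
Window #4 max = 84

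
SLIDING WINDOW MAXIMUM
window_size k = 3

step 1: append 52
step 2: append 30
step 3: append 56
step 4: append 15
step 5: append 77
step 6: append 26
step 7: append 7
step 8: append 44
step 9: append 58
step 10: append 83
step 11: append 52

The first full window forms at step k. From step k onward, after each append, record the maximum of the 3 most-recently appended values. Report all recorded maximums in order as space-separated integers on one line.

Answer: 56 56 77 77 77 44 58 83 83

Derivation:
step 1: append 52 -> window=[52] (not full yet)
step 2: append 30 -> window=[52, 30] (not full yet)
step 3: append 56 -> window=[52, 30, 56] -> max=56
step 4: append 15 -> window=[30, 56, 15] -> max=56
step 5: append 77 -> window=[56, 15, 77] -> max=77
step 6: append 26 -> window=[15, 77, 26] -> max=77
step 7: append 7 -> window=[77, 26, 7] -> max=77
step 8: append 44 -> window=[26, 7, 44] -> max=44
step 9: append 58 -> window=[7, 44, 58] -> max=58
step 10: append 83 -> window=[44, 58, 83] -> max=83
step 11: append 52 -> window=[58, 83, 52] -> max=83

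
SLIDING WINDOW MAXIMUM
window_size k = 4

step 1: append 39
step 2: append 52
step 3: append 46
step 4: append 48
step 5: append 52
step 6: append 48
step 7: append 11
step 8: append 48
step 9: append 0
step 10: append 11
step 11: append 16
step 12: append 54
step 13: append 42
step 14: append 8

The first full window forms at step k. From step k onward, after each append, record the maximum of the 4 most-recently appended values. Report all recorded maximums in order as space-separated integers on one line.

step 1: append 39 -> window=[39] (not full yet)
step 2: append 52 -> window=[39, 52] (not full yet)
step 3: append 46 -> window=[39, 52, 46] (not full yet)
step 4: append 48 -> window=[39, 52, 46, 48] -> max=52
step 5: append 52 -> window=[52, 46, 48, 52] -> max=52
step 6: append 48 -> window=[46, 48, 52, 48] -> max=52
step 7: append 11 -> window=[48, 52, 48, 11] -> max=52
step 8: append 48 -> window=[52, 48, 11, 48] -> max=52
step 9: append 0 -> window=[48, 11, 48, 0] -> max=48
step 10: append 11 -> window=[11, 48, 0, 11] -> max=48
step 11: append 16 -> window=[48, 0, 11, 16] -> max=48
step 12: append 54 -> window=[0, 11, 16, 54] -> max=54
step 13: append 42 -> window=[11, 16, 54, 42] -> max=54
step 14: append 8 -> window=[16, 54, 42, 8] -> max=54

Answer: 52 52 52 52 52 48 48 48 54 54 54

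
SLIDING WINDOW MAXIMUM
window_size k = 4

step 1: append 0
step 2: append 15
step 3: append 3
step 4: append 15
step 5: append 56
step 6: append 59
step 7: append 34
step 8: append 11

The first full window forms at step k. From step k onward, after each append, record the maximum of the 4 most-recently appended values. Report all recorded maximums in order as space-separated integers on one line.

Answer: 15 56 59 59 59

Derivation:
step 1: append 0 -> window=[0] (not full yet)
step 2: append 15 -> window=[0, 15] (not full yet)
step 3: append 3 -> window=[0, 15, 3] (not full yet)
step 4: append 15 -> window=[0, 15, 3, 15] -> max=15
step 5: append 56 -> window=[15, 3, 15, 56] -> max=56
step 6: append 59 -> window=[3, 15, 56, 59] -> max=59
step 7: append 34 -> window=[15, 56, 59, 34] -> max=59
step 8: append 11 -> window=[56, 59, 34, 11] -> max=59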